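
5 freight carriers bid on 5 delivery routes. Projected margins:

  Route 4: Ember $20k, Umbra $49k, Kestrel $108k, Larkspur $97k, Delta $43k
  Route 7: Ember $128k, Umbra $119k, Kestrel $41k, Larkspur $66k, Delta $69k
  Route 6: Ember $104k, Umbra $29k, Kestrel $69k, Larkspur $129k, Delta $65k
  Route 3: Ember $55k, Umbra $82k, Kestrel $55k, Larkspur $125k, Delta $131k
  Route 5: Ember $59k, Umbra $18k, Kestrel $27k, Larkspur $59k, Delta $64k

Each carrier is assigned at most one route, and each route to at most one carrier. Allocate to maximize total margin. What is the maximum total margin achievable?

Maximum total: $546k

Optimal: Ember→Route 5 ($59k), Umbra→Route 7 ($119k), Kestrel→Route 4 ($108k), Larkspur→Route 6 ($129k), Delta→Route 3 ($131k) — total 59+119+108+129+131 = $546k.
Column-greedy (each route in turn goes to its best remaining carrier) gives $514k, worse by 32.
No other one-to-one assignment exceeds $546k.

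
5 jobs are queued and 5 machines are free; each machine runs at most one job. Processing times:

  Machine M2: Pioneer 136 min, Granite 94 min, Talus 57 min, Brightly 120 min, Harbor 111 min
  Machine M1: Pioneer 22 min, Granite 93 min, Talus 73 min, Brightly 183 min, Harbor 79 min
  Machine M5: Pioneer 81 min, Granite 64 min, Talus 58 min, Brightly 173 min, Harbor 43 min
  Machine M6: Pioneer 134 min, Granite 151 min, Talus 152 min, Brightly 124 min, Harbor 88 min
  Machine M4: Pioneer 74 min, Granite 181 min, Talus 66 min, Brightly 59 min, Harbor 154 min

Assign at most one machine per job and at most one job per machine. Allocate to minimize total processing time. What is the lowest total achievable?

Treat this as an assignment problem: match each job to one machine.
Optimal: Pioneer→Machine M1 (22 min), Granite→Machine M5 (64 min), Talus→Machine M2 (57 min), Brightly→Machine M4 (59 min), Harbor→Machine M6 (88 min) — total 22+64+57+59+88 = 290 min.
Column-greedy (each machine in turn goes to its cheapest remaining job) gives 427 min, worse by 137.
Next-best assignment: Pioneer→Machine M1, Granite→Machine M2, Talus→Machine M5, Brightly→Machine M4, Harbor→Machine M6 = 321 min.

Minimum total: 290 min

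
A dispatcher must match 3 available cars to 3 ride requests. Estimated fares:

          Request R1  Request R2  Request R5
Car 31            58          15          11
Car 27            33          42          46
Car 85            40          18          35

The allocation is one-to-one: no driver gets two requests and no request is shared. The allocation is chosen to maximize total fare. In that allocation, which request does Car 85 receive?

Optimal: Car 31→Request R1 ($58), Car 27→Request R2 ($42), Car 85→Request R5 ($35) — total 58+42+35 = $135.
Row-greedy (each driver in turn takes its best remaining request) gives $122, worse by 13.
Swapping Car 31↔Car 85 (Car 31→Request R5 $11, Car 85→Request R1 $40) loses 42.
Car 85's own top request is Request R1 ($40), but forcing Car 85→Request R1 and reassigning the rest optimally gives only $101 — worse by 34.

Car 85 receives Request R5.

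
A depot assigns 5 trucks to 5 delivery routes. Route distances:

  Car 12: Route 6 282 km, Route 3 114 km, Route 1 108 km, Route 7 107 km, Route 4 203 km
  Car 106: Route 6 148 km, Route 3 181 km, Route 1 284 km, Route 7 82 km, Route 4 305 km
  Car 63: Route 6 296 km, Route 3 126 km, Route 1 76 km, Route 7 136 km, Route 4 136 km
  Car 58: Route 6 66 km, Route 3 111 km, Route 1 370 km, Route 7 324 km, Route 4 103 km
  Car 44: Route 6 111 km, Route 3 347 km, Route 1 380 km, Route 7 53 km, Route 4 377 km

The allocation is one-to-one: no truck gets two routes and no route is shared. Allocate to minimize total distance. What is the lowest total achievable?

Minimum total: 486 km

This is a one-to-one assignment (minimum-cost bipartite matching).
Optimal: Car 12→Route 3 (114 km), Car 106→Route 7 (82 km), Car 63→Route 1 (76 km), Car 58→Route 4 (103 km), Car 44→Route 6 (111 km) — total 114+82+76+103+111 = 486 km.
Row-greedy (each truck in turn takes its cheapest remaining route) gives 781 km, worse by 295.
Next-best assignment: Car 12→Route 3, Car 106→Route 6, Car 63→Route 1, Car 58→Route 4, Car 44→Route 7 = 494 km.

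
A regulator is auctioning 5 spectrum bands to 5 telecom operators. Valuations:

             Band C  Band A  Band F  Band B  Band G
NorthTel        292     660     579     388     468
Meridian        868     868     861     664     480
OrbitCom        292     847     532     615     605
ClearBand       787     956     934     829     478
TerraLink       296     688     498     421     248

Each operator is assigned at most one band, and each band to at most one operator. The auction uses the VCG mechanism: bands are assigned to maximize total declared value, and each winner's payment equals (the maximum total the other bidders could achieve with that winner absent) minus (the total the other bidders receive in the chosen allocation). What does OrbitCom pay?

OrbitCom pays $6M.

Efficient allocation: NorthTel→Band G ($468M), Meridian→Band C ($868M), OrbitCom→Band B ($615M), ClearBand→Band F ($934M), TerraLink→Band A ($688M); total welfare W = $3573M.
OrbitCom receives Band B at value $615M, so the others get W − 615 = $2958M.
Without OrbitCom: best allocation of the remaining 4 bidders over all 5 bands is NorthTel→Band F ($579M), Meridian→Band C ($868M), ClearBand→Band B ($829M), TerraLink→Band A ($688M), total $2964M.
VCG payment = (others' best without OrbitCom) − (others' welfare with OrbitCom) = 2964 − 2958 = $6M.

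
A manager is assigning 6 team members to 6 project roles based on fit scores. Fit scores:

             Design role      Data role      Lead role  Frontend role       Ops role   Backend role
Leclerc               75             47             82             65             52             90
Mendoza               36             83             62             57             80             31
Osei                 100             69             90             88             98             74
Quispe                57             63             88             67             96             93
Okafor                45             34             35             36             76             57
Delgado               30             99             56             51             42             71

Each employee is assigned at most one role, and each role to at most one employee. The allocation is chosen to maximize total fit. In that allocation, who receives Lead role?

Quispe receives Lead role.

Optimal: Leclerc→Backend role (90 pts), Mendoza→Frontend role (57 pts), Osei→Design role (100 pts), Quispe→Lead role (88 pts), Okafor→Ops role (76 pts), Delgado→Data role (99 pts) — total 90+57+100+88+76+99 = 510 pts.
Max-entry greedy (repeatedly take the single best remaining cell) gives 483 pts, worse by 27.
Swapping Osei↔Mendoza (Osei→Frontend role 88 pts, Mendoza→Design role 36 pts) loses 33.
No other one-to-one assignment exceeds 510 pts.
Quispe's own top role is Ops role (96 pts), but forcing Quispe→Ops role and reassigning the rest optimally gives only 491 pts — worse by 19.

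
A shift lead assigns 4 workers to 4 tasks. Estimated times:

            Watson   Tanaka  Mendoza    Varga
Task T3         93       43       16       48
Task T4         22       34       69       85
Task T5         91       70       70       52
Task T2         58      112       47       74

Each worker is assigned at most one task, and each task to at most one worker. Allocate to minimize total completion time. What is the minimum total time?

This is a one-to-one assignment (minimum-cost bipartite matching).
Optimal: Watson→Task T2 (58 min), Tanaka→Task T4 (34 min), Mendoza→Task T3 (16 min), Varga→Task T5 (52 min) — total 58+34+16+52 = 160 min.
Column-greedy (each task in turn goes to its cheapest remaining worker) gives 202 min, worse by 42.
Next-best assignment: Watson→Task T4, Tanaka→Task T3, Mendoza→Task T2, Varga→Task T5 = 164 min.
Every other assignment is strictly worse.

Min total: 160 min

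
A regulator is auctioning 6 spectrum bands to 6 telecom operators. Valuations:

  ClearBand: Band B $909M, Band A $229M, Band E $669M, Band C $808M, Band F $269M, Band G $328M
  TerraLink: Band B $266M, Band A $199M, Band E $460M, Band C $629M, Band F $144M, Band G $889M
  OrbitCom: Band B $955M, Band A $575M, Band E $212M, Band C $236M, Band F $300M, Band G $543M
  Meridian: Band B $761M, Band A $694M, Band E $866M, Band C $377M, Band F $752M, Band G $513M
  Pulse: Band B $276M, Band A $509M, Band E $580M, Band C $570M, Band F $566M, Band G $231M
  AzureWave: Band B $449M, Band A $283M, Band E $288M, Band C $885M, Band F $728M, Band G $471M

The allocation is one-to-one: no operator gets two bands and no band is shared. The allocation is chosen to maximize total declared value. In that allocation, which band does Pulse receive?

Optimal: ClearBand→Band C ($808M), TerraLink→Band G ($889M), OrbitCom→Band B ($955M), Meridian→Band E ($866M), Pulse→Band A ($509M), AzureWave→Band F ($728M) — total 808+889+955+866+509+728 = $4755M.
Max-entry greedy (repeatedly take the single best remaining cell) gives $4390M, worse by 365.
Swapping OrbitCom↔AzureWave (OrbitCom→Band F $300M, AzureWave→Band B $449M) loses 934.
Pulse's own top band is Band E ($580M), but forcing Pulse→Band E and reassigning the rest optimally gives only $4654M — worse by 101.

Pulse receives Band A.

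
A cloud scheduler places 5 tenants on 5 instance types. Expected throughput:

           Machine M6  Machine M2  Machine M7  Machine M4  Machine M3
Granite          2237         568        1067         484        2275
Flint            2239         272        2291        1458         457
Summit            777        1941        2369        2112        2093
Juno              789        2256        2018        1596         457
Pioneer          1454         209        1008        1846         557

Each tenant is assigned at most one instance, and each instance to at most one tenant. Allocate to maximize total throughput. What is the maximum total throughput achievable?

This is the linear assignment problem.
Optimal: Granite→Machine M3 (2275 ops/s), Flint→Machine M6 (2239 ops/s), Summit→Machine M7 (2369 ops/s), Juno→Machine M2 (2256 ops/s), Pioneer→Machine M4 (1846 ops/s) — total 2275+2239+2369+2256+1846 = 10985 ops/s.
Row-greedy (each tenant in turn takes its best remaining instance) gives 10388 ops/s, worse by 597.

Maximum total: 10985 ops/s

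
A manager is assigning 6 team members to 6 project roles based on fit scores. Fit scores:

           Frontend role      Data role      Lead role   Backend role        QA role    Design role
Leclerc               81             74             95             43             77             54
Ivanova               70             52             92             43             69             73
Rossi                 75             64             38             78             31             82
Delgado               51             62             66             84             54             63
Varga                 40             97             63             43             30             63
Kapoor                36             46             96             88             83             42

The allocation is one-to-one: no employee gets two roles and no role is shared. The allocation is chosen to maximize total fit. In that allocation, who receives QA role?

Kapoor receives QA role.

Optimal: Leclerc→Frontend role (81 pts), Ivanova→Lead role (92 pts), Rossi→Design role (82 pts), Delgado→Backend role (84 pts), Varga→Data role (97 pts), Kapoor→QA role (83 pts) — total 81+92+82+84+97+83 = 519 pts.
Column-greedy (each role in turn goes to its best remaining employee) gives 509 pts, worse by 10.
Next-best assignment: Leclerc→Lead role, Ivanova→Frontend role, Rossi→Design role, Delgado→Backend role, Varga→Data role, Kapoor→QA role = 511 pts.
Kapoor's own top role is Lead role (96 pts), but forcing Kapoor→Lead role and reassigning the rest optimally gives only 509 pts — worse by 10.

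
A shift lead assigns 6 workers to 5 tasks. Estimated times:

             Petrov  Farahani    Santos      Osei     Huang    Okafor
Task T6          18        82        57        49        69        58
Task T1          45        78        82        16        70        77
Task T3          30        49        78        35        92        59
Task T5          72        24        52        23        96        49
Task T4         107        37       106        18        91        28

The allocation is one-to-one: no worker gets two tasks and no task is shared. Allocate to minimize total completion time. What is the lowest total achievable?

This is the linear assignment problem.
Optimal: Santos→Task T6 (57 min), Osei→Task T1 (16 min), Petrov→Task T3 (30 min), Farahani→Task T5 (24 min), Okafor→Task T4 (28 min) — total 57+16+30+24+28 = 155 min.
Column-greedy (each task in turn goes to its cheapest remaining worker) gives 223 min, worse by 68.
Every other assignment is strictly worse.

Minimum total: 155 min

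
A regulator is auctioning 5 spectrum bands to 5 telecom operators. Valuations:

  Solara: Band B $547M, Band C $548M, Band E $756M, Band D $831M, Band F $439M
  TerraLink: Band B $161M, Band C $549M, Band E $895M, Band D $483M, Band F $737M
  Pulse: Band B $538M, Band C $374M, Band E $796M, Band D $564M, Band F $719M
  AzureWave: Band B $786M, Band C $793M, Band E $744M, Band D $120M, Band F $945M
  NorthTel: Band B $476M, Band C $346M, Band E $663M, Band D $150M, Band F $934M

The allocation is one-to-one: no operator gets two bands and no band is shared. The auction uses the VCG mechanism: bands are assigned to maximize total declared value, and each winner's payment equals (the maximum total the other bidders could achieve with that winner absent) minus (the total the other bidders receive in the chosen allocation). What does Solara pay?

Efficient allocation: Solara→Band D ($831M), TerraLink→Band E ($895M), Pulse→Band B ($538M), AzureWave→Band C ($793M), NorthTel→Band F ($934M); total welfare W = $3991M.
Solara receives Band D at value $831M, so the others get W − 831 = $3160M.
Without Solara: best allocation of the remaining 4 bidders over all 5 bands is TerraLink→Band E ($895M), Pulse→Band D ($564M), AzureWave→Band C ($793M), NorthTel→Band F ($934M), total $3186M.
VCG payment = (others' best without Solara) − (others' welfare with Solara) = 3186 − 3160 = $26M.

Solara pays $26M.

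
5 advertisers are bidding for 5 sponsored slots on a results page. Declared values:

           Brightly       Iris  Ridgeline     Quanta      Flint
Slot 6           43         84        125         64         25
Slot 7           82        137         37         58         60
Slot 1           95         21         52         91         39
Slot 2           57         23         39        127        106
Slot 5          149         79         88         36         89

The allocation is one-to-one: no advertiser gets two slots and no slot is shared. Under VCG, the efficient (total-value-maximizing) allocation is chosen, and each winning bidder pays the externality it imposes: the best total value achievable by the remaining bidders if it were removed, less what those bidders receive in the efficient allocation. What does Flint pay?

Efficient allocation: Brightly→Slot 5 ($149), Iris→Slot 7 ($137), Ridgeline→Slot 6 ($125), Quanta→Slot 1 ($91), Flint→Slot 2 ($106); total welfare W = $608.
Flint receives Slot 2 at value $106, so the others get W − 106 = $502.
Without Flint: best allocation of the remaining 4 bidders over all 5 slots is Brightly→Slot 5 ($149), Iris→Slot 7 ($137), Ridgeline→Slot 6 ($125), Quanta→Slot 2 ($127), total $538.
VCG payment = (others' best without Flint) − (others' welfare with Flint) = 538 − 502 = $36.

Flint pays $36.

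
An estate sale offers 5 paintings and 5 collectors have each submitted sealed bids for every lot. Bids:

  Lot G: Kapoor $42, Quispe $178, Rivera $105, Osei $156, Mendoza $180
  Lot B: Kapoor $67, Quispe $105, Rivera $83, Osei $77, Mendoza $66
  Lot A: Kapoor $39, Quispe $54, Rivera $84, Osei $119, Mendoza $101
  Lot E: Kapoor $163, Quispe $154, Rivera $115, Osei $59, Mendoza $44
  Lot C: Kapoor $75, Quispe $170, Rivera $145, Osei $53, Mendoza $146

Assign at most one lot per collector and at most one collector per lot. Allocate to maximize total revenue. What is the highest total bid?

Maximum total: $715

Treat this as an assignment problem: match each collector to one lot.
Optimal: Kapoor→Lot E ($163), Quispe→Lot C ($170), Rivera→Lot B ($83), Osei→Lot A ($119), Mendoza→Lot G ($180) — total 163+170+83+119+180 = $715.
Row-greedy (each collector in turn takes its best remaining lot) gives $671, worse by 44.
Checked against all permutations: $715 is optimal.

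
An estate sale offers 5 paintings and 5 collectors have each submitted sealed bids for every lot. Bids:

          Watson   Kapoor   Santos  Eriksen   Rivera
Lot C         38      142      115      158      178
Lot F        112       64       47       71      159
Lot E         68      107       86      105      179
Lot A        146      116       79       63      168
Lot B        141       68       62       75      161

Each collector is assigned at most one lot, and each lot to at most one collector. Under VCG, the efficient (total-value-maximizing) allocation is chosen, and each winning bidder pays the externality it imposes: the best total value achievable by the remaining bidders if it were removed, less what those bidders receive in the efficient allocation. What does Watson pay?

Watson pays $2.

Efficient allocation: Watson→Lot B ($141), Kapoor→Lot A ($116), Santos→Lot E ($86), Eriksen→Lot C ($158), Rivera→Lot F ($159); total welfare W = $660.
Watson receives Lot B at value $141, so the others get W − 141 = $519.
Without Watson: best allocation of the remaining 4 bidders over all 5 lots is Kapoor→Lot A ($116), Santos→Lot E ($86), Eriksen→Lot C ($158), Rivera→Lot B ($161), total $521.
VCG payment = (others' best without Watson) − (others' welfare with Watson) = 521 − 519 = $2.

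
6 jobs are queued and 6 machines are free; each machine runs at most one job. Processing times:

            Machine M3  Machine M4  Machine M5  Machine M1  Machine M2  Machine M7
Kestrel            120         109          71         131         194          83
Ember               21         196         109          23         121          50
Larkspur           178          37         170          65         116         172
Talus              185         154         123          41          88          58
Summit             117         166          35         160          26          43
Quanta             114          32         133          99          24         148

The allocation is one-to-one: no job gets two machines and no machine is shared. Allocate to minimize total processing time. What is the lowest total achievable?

Treat this as an assignment problem: match each job to one machine.
Optimal: Kestrel→Machine M5 (71 min), Ember→Machine M3 (21 min), Larkspur→Machine M4 (37 min), Talus→Machine M1 (41 min), Summit→Machine M7 (43 min), Quanta→Machine M2 (24 min) — total 71+21+37+41+43+24 = 237 min.
Row-greedy (each job in turn takes its cheapest remaining machine) gives 344 min, worse by 107.
Checked against all permutations: 237 min is optimal.

Minimum total: 237 min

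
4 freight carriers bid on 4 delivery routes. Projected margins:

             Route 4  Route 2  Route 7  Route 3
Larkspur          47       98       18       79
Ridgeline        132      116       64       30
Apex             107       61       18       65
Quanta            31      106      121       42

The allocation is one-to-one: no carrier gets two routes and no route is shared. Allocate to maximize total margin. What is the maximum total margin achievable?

Treat this as an assignment problem: match each carrier to one route.
Optimal: Larkspur→Route 3 ($79k), Ridgeline→Route 2 ($116k), Apex→Route 4 ($107k), Quanta→Route 7 ($121k) — total 79+116+107+121 = $423k.
Column-greedy (each route in turn goes to its best remaining carrier) gives $321k, worse by 102.
Next-best assignment: Larkspur→Route 2, Ridgeline→Route 4, Apex→Route 3, Quanta→Route 7 = $416k.

Maximum total: $423k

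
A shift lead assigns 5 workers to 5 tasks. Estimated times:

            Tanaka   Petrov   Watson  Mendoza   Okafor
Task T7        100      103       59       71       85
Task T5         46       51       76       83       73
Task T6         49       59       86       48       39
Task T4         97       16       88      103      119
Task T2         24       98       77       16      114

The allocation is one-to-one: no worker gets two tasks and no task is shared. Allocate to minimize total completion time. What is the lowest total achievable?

Minimum total: 176 min

Treat this as an assignment problem: match each worker to one task.
Optimal: Tanaka→Task T5 (46 min), Petrov→Task T4 (16 min), Watson→Task T7 (59 min), Mendoza→Task T2 (16 min), Okafor→Task T6 (39 min) — total 46+16+59+16+39 = 176 min.
Next-best assignment: Tanaka→Task T6, Petrov→Task T4, Watson→Task T7, Mendoza→Task T2, Okafor→Task T5 = 213 min.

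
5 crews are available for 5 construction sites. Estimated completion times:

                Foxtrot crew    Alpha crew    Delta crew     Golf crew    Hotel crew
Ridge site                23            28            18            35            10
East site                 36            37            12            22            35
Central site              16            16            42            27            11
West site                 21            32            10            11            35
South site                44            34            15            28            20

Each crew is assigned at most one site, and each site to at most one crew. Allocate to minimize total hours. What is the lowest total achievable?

Optimal: Foxtrot crew→Ridge site (23 hours), Alpha crew→Central site (16 hours), Delta crew→East site (12 hours), Golf crew→West site (11 hours), Hotel crew→South site (20 hours) — total 23+16+12+11+20 = 82 hours.
Min-entry greedy (repeatedly take the single cheapest remaining cell) gives 92 hours, worse by 10.
Next-best assignment: Foxtrot crew→Central site, Alpha crew→South site, Delta crew→East site, Golf crew→West site, Hotel crew→Ridge site = 83 hours.

Min total: 82 hours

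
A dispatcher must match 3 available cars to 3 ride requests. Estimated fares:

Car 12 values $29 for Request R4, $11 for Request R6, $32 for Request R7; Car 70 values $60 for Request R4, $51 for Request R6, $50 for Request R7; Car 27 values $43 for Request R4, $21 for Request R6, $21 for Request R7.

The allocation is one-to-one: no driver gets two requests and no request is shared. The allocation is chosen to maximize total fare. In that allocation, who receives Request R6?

This is the linear assignment problem.
Optimal: Car 12→Request R7 ($32), Car 70→Request R6 ($51), Car 27→Request R4 ($43) — total 32+51+43 = $126.
Row-greedy (each driver in turn takes its best remaining request) gives $113, worse by 13.
Next-best assignment: Car 12→Request R7, Car 70→Request R4, Car 27→Request R6 = $113.
Car 70's own top request is Request R4 ($60), but forcing Car 70→Request R4 and reassigning the rest optimally gives only $113 — worse by 13.

Car 70 receives Request R6.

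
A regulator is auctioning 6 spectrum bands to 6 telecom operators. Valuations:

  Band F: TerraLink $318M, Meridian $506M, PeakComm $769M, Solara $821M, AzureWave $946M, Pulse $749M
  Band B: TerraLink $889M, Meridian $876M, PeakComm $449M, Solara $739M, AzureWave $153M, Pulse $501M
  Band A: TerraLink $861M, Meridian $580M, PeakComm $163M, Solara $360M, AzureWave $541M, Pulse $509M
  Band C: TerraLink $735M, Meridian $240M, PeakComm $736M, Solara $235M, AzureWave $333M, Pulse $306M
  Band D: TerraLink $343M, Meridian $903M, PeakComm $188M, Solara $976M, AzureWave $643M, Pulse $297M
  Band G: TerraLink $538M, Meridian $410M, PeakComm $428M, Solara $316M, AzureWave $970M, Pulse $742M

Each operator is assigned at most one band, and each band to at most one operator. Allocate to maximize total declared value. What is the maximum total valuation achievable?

Maximum total: $5168M

Optimal: TerraLink→Band A ($861M), Meridian→Band B ($876M), PeakComm→Band C ($736M), Solara→Band D ($976M), AzureWave→Band G ($970M), Pulse→Band F ($749M) — total 861+876+736+976+970+749 = $5168M.
Column-greedy (each band in turn goes to its best remaining operator) gives $4869M, worse by 299.
Next-best assignment: TerraLink→Band A, Meridian→Band B, PeakComm→Band C, Solara→Band D, AzureWave→Band F, Pulse→Band G = $5137M.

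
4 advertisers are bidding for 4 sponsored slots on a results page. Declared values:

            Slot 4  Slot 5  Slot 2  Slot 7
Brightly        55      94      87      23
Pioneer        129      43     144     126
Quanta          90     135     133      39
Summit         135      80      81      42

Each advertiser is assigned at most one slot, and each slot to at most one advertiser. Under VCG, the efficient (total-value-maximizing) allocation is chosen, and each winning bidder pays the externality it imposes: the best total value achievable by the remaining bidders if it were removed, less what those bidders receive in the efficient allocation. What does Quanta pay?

Quanta pays $18.

Efficient allocation: Brightly→Slot 5 ($94), Pioneer→Slot 7 ($126), Quanta→Slot 2 ($133), Summit→Slot 4 ($135); total welfare W = $488.
Quanta receives Slot 2 at value $133, so the others get W − 133 = $355.
Without Quanta: best allocation of the remaining 3 bidders over all 4 slots is Brightly→Slot 5 ($94), Pioneer→Slot 2 ($144), Summit→Slot 4 ($135), total $373.
VCG payment = (others' best without Quanta) − (others' welfare with Quanta) = 373 − 355 = $18.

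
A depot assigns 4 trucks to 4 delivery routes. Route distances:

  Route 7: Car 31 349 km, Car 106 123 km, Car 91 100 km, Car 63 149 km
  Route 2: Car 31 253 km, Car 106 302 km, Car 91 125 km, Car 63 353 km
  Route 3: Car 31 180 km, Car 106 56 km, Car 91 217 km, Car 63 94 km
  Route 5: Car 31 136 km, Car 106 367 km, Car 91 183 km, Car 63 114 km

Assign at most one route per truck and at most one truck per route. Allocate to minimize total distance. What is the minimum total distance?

Minimum total: 466 km

This is a one-to-one assignment (minimum-cost bipartite matching).
Optimal: Car 31→Route 5 (136 km), Car 106→Route 3 (56 km), Car 91→Route 2 (125 km), Car 63→Route 7 (149 km) — total 136+56+125+149 = 466 km.
Column-greedy (each route in turn goes to its cheapest remaining truck) gives 523 km, worse by 57.
Checked against all permutations: 466 km is optimal.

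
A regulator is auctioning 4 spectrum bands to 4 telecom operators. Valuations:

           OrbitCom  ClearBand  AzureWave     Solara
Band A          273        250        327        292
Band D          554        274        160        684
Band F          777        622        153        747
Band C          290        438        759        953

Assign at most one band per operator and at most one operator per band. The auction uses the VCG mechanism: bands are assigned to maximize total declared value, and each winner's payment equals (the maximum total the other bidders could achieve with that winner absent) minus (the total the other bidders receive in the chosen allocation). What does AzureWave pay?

AzureWave pays $418M.

Efficient allocation: OrbitCom→Band F ($777M), ClearBand→Band A ($250M), AzureWave→Band C ($759M), Solara→Band D ($684M); total welfare W = $2470M.
AzureWave receives Band C at value $759M, so the others get W − 759 = $1711M.
Without AzureWave: best allocation of the remaining 3 bidders over all 4 bands is OrbitCom→Band D ($554M), ClearBand→Band F ($622M), Solara→Band C ($953M), total $2129M.
VCG payment = (others' best without AzureWave) − (others' welfare with AzureWave) = 2129 − 1711 = $418M.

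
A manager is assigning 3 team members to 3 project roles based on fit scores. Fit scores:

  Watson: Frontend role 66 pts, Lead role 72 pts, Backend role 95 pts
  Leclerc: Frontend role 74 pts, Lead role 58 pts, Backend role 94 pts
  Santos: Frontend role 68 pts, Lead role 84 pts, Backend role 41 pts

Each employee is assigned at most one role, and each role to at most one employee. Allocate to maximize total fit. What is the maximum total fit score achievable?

Max total: 253 pts

This is a one-to-one assignment (maximum-weight bipartite matching).
Optimal: Watson→Backend role (95 pts), Leclerc→Frontend role (74 pts), Santos→Lead role (84 pts) — total 95+74+84 = 253 pts.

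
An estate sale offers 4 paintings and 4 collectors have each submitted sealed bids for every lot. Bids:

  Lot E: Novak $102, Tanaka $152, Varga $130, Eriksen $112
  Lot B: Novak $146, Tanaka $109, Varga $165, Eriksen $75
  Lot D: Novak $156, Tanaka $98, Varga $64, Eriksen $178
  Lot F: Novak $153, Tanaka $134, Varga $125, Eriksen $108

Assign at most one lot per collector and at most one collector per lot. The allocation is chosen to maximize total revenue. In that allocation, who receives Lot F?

Optimal: Novak→Lot F ($153), Tanaka→Lot E ($152), Varga→Lot B ($165), Eriksen→Lot D ($178) — total 153+152+165+178 = $648.
Row-greedy (each collector in turn takes its best remaining lot) gives $581, worse by 67.
Next-best assignment: Novak→Lot B, Tanaka→Lot E, Varga→Lot F, Eriksen→Lot D = $601.
Novak's own top lot is Lot D ($156), but forcing Novak→Lot D and reassigning the rest optimally gives only $581 — worse by 67.

Novak receives Lot F.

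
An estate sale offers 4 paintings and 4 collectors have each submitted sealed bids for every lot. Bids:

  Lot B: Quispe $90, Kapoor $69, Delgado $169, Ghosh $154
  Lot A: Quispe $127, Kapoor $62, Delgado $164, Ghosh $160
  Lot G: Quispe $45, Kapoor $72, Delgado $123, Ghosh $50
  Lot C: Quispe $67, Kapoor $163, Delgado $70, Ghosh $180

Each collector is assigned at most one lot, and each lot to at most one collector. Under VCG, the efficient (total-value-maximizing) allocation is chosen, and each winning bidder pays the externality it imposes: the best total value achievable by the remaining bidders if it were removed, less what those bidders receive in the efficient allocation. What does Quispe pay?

Quispe pays $52.

Efficient allocation: Quispe→Lot A ($127), Kapoor→Lot C ($163), Delgado→Lot G ($123), Ghosh→Lot B ($154); total welfare W = $567.
Quispe receives Lot A at value $127, so the others get W − 127 = $440.
Without Quispe: best allocation of the remaining 3 bidders over all 4 lots is Kapoor→Lot C ($163), Delgado→Lot B ($169), Ghosh→Lot A ($160), total $492.
VCG payment = (others' best without Quispe) − (others' welfare with Quispe) = 492 − 440 = $52.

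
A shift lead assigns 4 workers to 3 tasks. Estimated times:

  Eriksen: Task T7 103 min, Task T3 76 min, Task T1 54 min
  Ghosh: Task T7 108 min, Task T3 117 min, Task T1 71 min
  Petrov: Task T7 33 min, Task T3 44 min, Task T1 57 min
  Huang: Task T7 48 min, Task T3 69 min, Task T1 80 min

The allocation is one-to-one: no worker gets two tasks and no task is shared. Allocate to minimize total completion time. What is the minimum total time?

Treat this as an assignment problem: match each worker to one task.
Optimal: Huang→Task T7 (48 min), Petrov→Task T3 (44 min), Eriksen→Task T1 (54 min) — total 48+44+54 = 146 min.
Min-entry greedy (repeatedly take the single cheapest remaining cell) gives 156 min, worse by 10.
Next-best assignment: Petrov→Task T7, Huang→Task T3, Eriksen→Task T1 = 156 min.
Swapping Eriksen↔Petrov (Eriksen→Task T3 76 min, Petrov→Task T1 57 min) adds 35.
Every other assignment is strictly worse.

Minimum total: 146 min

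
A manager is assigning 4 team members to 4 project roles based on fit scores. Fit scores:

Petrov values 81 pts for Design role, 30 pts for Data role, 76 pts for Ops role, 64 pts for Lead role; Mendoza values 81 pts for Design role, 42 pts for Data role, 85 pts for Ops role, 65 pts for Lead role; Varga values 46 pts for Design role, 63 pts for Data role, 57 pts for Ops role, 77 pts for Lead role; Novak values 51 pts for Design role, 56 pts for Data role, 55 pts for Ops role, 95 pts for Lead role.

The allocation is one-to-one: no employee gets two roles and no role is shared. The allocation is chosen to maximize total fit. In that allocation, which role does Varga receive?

Optimal: Petrov→Design role (81 pts), Mendoza→Ops role (85 pts), Varga→Data role (63 pts), Novak→Lead role (95 pts) — total 81+85+63+95 = 324 pts.
Row-greedy (each employee in turn takes its best remaining role) gives 299 pts, worse by 25.
Checked against all permutations: 324 pts is optimal.
Varga's own top role is Lead role (77 pts), but forcing Varga→Lead role and reassigning the rest optimally gives only 299 pts — worse by 25.

Varga receives Data role.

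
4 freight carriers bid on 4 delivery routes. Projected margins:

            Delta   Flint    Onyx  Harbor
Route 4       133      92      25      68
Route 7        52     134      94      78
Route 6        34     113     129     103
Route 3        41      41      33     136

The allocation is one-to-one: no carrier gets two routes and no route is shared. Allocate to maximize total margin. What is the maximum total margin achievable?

Maximum total: $532k

Optimal: Delta→Route 4 ($133k), Flint→Route 7 ($134k), Onyx→Route 6 ($129k), Harbor→Route 3 ($136k) — total 133+134+129+136 = $532k.
Next-best assignment: Delta→Route 4, Flint→Route 6, Onyx→Route 7, Harbor→Route 3 = $476k.
No other one-to-one assignment exceeds $532k.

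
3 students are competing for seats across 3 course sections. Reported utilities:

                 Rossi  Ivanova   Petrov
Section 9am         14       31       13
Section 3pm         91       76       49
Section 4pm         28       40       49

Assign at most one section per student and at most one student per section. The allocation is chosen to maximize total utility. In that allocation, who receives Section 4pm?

This is a one-to-one assignment (maximum-weight bipartite matching).
Optimal: Rossi→Section 3pm (91 points), Ivanova→Section 9am (31 points), Petrov→Section 4pm (49 points) — total 91+31+49 = 171 points.
Row-greedy (each student in turn takes its best remaining section) gives 144 points, worse by 27.
Swapping Rossi↔Ivanova (Rossi→Section 9am 14 points, Ivanova→Section 3pm 76 points) loses 32.
Every other assignment is strictly worse.
Petrov's own top section is Section 3pm (49 points), but forcing Petrov→Section 3pm and reassigning the rest optimally gives only 108 points — worse by 63.

Petrov receives Section 4pm.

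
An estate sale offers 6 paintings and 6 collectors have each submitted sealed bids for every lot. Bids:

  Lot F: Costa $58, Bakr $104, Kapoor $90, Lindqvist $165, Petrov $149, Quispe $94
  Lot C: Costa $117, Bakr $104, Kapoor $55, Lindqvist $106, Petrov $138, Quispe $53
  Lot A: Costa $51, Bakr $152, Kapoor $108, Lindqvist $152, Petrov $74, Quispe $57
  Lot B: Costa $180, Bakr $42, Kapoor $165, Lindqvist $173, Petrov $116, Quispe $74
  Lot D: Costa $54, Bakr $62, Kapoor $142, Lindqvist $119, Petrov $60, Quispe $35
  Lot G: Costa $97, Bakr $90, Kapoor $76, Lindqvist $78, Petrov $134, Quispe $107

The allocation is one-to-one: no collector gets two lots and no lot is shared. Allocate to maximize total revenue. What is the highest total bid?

Optimal: Costa→Lot B ($180), Bakr→Lot A ($152), Kapoor→Lot D ($142), Lindqvist→Lot F ($165), Petrov→Lot C ($138), Quispe→Lot G ($107) — total 180+152+142+165+138+107 = $884.
Next-best assignment: Costa→Lot C, Bakr→Lot A, Kapoor→Lot D, Lindqvist→Lot B, Petrov→Lot F, Quispe→Lot G = $840.
Checked against all permutations: $884 is optimal.

Max total: $884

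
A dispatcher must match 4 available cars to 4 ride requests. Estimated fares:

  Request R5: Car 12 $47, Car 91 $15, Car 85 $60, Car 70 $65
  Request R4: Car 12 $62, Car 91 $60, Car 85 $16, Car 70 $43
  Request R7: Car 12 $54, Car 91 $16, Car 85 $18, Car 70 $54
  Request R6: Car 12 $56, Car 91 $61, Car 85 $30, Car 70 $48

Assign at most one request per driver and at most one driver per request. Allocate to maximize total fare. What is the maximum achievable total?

This is a one-to-one assignment (maximum-weight bipartite matching).
Optimal: Car 12→Request R4 ($62), Car 91→Request R6 ($61), Car 85→Request R5 ($60), Car 70→Request R7 ($54) — total 62+61+60+54 = $237.
Max-entry greedy (repeatedly take the single best remaining cell) gives $206, worse by 31.
Every other assignment is strictly worse.

Max total: $237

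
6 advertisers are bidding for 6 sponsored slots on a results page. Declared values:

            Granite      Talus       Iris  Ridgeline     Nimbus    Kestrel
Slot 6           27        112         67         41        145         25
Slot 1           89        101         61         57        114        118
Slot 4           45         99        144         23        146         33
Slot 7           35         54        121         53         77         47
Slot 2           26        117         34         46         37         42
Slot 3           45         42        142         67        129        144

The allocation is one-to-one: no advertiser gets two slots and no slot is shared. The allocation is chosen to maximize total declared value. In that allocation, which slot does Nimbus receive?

Nimbus receives Slot 6.

Optimal: Granite→Slot 1 ($89), Talus→Slot 2 ($117), Iris→Slot 4 ($144), Ridgeline→Slot 7 ($53), Nimbus→Slot 6 ($145), Kestrel→Slot 3 ($144) — total 89+117+144+53+145+144 = $692.
Row-greedy (each advertiser in turn takes its best remaining slot) gives $609, worse by 83.
Next-best assignment: Granite→Slot 1, Talus→Slot 6, Iris→Slot 7, Ridgeline→Slot 2, Nimbus→Slot 4, Kestrel→Slot 3 = $658.
Nimbus's own top slot is Slot 4 ($146), but forcing Nimbus→Slot 4 and reassigning the rest optimally gives only $658 — worse by 34.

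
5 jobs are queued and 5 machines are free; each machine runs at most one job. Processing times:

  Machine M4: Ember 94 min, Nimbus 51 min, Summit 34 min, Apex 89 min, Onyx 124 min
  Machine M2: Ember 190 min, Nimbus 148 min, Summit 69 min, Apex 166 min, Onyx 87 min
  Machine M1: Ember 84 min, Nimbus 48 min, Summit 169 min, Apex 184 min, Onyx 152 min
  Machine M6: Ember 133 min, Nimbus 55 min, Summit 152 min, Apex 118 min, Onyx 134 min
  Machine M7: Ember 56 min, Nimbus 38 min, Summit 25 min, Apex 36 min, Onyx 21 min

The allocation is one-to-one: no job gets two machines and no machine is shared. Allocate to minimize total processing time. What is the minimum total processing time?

This is the linear assignment problem.
Optimal: Ember→Machine M1 (84 min), Nimbus→Machine M6 (55 min), Summit→Machine M4 (34 min), Apex→Machine M7 (36 min), Onyx→Machine M2 (87 min) — total 84+55+34+36+87 = 296 min.
Min-entry greedy (repeatedly take the single cheapest remaining cell) gives 411 min, worse by 115.

Min total: 296 min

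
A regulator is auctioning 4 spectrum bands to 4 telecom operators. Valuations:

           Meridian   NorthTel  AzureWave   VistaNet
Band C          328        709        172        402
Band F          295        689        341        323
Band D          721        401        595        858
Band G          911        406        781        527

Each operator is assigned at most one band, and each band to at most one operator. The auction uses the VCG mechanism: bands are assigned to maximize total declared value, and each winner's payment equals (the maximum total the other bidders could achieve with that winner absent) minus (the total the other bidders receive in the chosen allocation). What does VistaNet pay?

Efficient allocation: Meridian→Band G ($911M), NorthTel→Band C ($709M), AzureWave→Band F ($341M), VistaNet→Band D ($858M); total welfare W = $2819M.
VistaNet receives Band D at value $858M, so the others get W − 858 = $1961M.
Without VistaNet: best allocation of the remaining 3 bidders over all 4 bands is Meridian→Band G ($911M), NorthTel→Band C ($709M), AzureWave→Band D ($595M), total $2215M.
VCG payment = (others' best without VistaNet) − (others' welfare with VistaNet) = 2215 − 1961 = $254M.

VistaNet pays $254M.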